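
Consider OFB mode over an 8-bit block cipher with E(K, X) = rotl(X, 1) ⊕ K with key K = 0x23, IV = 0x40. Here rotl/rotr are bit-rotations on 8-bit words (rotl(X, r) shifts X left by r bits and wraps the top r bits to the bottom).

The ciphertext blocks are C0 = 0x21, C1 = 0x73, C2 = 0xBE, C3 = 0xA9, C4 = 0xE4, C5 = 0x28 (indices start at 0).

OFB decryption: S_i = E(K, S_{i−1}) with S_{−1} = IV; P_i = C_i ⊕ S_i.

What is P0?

P0: S = E(K, 0x40) = 0xA3; 0x21 ⊕ 0xA3 = 0x82.

P0 = 0x82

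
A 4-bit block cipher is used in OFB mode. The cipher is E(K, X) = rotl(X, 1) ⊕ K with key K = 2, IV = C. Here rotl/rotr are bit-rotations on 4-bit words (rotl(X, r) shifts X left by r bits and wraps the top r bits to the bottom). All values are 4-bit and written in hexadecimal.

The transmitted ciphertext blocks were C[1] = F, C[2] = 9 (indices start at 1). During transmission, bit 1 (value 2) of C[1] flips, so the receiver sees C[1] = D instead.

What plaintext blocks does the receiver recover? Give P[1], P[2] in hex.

OFB decryption: S_i = E(K, S_{i−1}) with S_{0} = IV; P_i = C_i ⊕ S_i.
Only C[1] changed, to D. In OFB, a change in C_i flips the same bit in P_i only; the keystream is unaffected. Decrypting the received ciphertext:
P[1]: S = E(K, C) = B; D ⊕ B = 6.
P[2]: S = E(K, B) = 5; 9 ⊕ 5 = C.
Blocks that differ from the original plaintext: P[1].

P[1] = 6, P[2] = C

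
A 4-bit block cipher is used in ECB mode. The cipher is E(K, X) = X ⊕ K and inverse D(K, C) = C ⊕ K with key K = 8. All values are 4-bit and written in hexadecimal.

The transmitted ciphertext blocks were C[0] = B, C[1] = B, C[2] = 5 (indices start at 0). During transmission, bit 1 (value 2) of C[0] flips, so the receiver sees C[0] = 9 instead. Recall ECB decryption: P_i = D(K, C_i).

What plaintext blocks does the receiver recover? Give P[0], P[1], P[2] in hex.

Only C[0] changed, to 9. In ECB, a change in C_i affects only P_i. Decrypting the received ciphertext:
P[0]: D(K, 9) = 1.
P[1]: D(K, B) = 3.
P[2]: D(K, 5) = D.
Blocks that differ from the original plaintext: P[0].

P[0] = 1, P[1] = 3, P[2] = D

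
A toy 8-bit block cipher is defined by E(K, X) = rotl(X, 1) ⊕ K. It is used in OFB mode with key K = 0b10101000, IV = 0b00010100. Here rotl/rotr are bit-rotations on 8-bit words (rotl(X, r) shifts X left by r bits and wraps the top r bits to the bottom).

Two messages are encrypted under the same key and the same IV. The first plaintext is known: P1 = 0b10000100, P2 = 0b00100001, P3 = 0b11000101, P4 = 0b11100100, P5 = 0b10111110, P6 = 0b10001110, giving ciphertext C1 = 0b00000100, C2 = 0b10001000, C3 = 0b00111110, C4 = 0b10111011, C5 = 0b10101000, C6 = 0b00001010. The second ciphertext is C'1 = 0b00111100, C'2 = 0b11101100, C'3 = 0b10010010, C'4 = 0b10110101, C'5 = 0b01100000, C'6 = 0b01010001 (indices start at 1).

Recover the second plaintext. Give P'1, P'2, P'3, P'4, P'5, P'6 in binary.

P'1 = 0b10111100, P'2 = 0b01000101, P'3 = 0b01101001, P'4 = 0b11101010, P'5 = 0b01110110, P'6 = 0b11010101

In OFB with a reused IV, both messages share the same keystream S_i, so C_i ⊕ C'_i = P_i ⊕ P'_i and thus P'_i = P_i ⊕ C_i ⊕ C'_i.
P'1: 0b10000100 ⊕ 0b00000100 ⊕ 0b00111100 = 0b10111100.
P'2: 0b00100001 ⊕ 0b10001000 ⊕ 0b11101100 = 0b01000101.
P'3: 0b11000101 ⊕ 0b00111110 ⊕ 0b10010010 = 0b01101001.
P'4: 0b11100100 ⊕ 0b10111011 ⊕ 0b10110101 = 0b11101010.
P'5: 0b10111110 ⊕ 0b10101000 ⊕ 0b01100000 = 0b01110110.
P'6: 0b10001110 ⊕ 0b00001010 ⊕ 0b01010001 = 0b11010101.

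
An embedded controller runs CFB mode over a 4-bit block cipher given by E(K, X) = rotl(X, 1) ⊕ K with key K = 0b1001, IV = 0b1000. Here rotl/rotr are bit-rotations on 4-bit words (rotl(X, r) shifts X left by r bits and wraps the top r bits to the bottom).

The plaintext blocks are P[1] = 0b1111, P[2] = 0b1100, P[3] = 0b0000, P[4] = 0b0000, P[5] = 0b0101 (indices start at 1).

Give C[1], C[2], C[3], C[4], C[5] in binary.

C[1] = 0b0111, C[2] = 0b1011, C[3] = 0b1110, C[4] = 0b0100, C[5] = 0b0100

CFB encryption: C_i = P_i ⊕ E(K, C_{i−1}), with C_{0} = IV.
C[1]: E(K, 0b1000) = 0b1000; 0b1111 ⊕ 0b1000 = 0b0111.
C[2]: E(K, 0b0111) = 0b0111; 0b1100 ⊕ 0b0111 = 0b1011.
C[3]: E(K, 0b1011) = 0b1110; 0b0000 ⊕ 0b1110 = 0b1110.
C[4]: E(K, 0b1110) = 0b0100; 0b0000 ⊕ 0b0100 = 0b0100.
C[5]: E(K, 0b0100) = 0b0001; 0b0101 ⊕ 0b0001 = 0b0100.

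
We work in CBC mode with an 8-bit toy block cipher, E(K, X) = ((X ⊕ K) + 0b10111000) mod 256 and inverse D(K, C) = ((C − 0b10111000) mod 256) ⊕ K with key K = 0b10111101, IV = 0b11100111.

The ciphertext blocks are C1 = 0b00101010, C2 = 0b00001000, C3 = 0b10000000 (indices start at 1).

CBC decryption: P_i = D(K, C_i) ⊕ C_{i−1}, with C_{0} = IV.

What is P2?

P2 = 0b11000111

P2: D(K, 0b00001000) = 0b11101101; 0b11101101 ⊕ 0b00101010 = 0b11000111.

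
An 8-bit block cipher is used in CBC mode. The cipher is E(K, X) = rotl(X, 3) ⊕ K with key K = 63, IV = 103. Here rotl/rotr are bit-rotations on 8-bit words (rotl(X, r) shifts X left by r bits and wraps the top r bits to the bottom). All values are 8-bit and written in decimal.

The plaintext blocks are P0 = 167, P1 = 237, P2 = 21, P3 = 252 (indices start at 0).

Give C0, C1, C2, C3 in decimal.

C0 = 57, C1 = 153, C2 = 91, C3 = 2

CBC encryption: C_i = E(K, P_i ⊕ C_{i−1}), with C_{−1} = IV.
C0: P0 ⊕ 103 = 192; E(K, 192) = 57.
C1: P1 ⊕ 57 = 212; E(K, 212) = 153.
C2: P2 ⊕ 153 = 140; E(K, 140) = 91.
C3: P3 ⊕ 91 = 167; E(K, 167) = 2.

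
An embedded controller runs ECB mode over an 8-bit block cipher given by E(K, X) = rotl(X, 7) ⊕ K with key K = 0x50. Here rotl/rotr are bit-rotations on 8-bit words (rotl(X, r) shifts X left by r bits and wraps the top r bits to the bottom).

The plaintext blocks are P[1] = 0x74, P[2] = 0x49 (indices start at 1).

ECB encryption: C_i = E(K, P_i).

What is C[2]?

C[2]: E(K, 0x49) = 0xF4.

C[2] = 0xF4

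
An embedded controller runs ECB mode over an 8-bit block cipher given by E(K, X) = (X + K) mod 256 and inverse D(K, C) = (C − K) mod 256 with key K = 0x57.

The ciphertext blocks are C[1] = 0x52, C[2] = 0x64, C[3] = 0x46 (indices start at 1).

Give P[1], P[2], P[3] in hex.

ECB decryption: P_i = D(K, C_i).
P[1]: D(K, 0x52) = 0xFB.
P[2]: D(K, 0x64) = 0x0D.
P[3]: D(K, 0x46) = 0xEF.

P[1] = 0xFB, P[2] = 0x0D, P[3] = 0xEF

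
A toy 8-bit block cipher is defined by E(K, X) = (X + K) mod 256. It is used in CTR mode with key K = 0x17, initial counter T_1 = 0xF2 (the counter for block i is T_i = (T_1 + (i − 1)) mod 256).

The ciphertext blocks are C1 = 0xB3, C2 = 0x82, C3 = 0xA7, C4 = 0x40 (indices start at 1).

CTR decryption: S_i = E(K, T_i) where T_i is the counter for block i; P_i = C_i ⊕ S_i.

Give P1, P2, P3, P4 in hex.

P1: T = 0xF2, S = E(K, T) = 0x09; 0xB3 ⊕ 0x09 = 0xBA.
P2: T = 0xF3, S = E(K, T) = 0x0A; 0x82 ⊕ 0x0A = 0x88.
P3: T = 0xF4, S = E(K, T) = 0x0B; 0xA7 ⊕ 0x0B = 0xAC.
P4: T = 0xF5, S = E(K, T) = 0x0C; 0x40 ⊕ 0x0C = 0x4C.

P1 = 0xBA, P2 = 0x88, P3 = 0xAC, P4 = 0x4C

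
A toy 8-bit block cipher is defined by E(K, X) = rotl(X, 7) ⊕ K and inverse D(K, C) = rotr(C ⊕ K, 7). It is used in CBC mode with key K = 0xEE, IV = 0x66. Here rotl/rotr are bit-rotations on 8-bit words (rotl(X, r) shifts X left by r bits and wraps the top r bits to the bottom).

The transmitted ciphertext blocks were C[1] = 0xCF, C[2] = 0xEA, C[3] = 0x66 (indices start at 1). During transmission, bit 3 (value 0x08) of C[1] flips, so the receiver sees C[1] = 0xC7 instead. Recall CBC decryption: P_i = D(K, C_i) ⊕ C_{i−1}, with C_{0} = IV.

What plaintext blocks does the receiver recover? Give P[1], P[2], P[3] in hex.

P[1] = 0x34, P[2] = 0xCF, P[3] = 0xFB

Only C[1] changed, to 0xC7. In CBC, a change in C_i garbles P_i and flips the same bit in P_{i+1}. Decrypting the received ciphertext:
P[1]: D(K, 0xC7) = 0x52; 0x52 ⊕ 0x66 = 0x34.
P[2]: D(K, 0xEA) = 0x08; 0x08 ⊕ 0xC7 = 0xCF.
P[3]: D(K, 0x66) = 0x11; 0x11 ⊕ 0xEA = 0xFB.
Blocks that differ from the original plaintext: P[1], P[2].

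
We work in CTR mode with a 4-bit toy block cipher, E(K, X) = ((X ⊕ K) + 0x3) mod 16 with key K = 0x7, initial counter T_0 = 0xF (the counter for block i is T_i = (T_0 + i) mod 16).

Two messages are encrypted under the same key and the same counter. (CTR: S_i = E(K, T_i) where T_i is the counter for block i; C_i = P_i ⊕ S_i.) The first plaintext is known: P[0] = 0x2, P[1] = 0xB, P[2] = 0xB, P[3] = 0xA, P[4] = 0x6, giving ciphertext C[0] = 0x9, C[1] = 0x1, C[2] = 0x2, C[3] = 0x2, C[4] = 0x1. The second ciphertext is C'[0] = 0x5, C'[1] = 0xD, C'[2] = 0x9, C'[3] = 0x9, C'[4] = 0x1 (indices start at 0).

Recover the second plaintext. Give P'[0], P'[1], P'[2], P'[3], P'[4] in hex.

P'[0] = 0xE, P'[1] = 0x7, P'[2] = 0x0, P'[3] = 0x1, P'[4] = 0x6

In CTR with a reused counter, both messages share the same keystream S_i, so C_i ⊕ C'_i = P_i ⊕ P'_i and thus P'_i = P_i ⊕ C_i ⊕ C'_i.
P'[0]: 0x2 ⊕ 0x9 ⊕ 0x5 = 0xE.
P'[1]: 0xB ⊕ 0x1 ⊕ 0xD = 0x7.
P'[2]: 0xB ⊕ 0x2 ⊕ 0x9 = 0x0.
P'[3]: 0xA ⊕ 0x2 ⊕ 0x9 = 0x1.
P'[4]: 0x6 ⊕ 0x1 ⊕ 0x1 = 0x6.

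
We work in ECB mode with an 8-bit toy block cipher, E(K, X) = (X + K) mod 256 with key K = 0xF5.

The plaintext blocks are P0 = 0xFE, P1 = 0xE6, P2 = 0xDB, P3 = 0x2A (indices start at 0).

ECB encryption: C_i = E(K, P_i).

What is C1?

C1: E(K, 0xE6) = 0xDB.

C1 = 0xDB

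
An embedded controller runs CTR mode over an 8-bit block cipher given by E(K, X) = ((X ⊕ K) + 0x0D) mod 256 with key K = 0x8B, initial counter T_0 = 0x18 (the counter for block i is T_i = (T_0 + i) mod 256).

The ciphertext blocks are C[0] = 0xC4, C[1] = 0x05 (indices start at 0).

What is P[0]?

P[0] = 0x64

CTR decryption: S_i = E(K, T_i) where T_i is the counter for block i; P_i = C_i ⊕ S_i.
P[0]: T = 0x18, S = E(K, T) = 0xA0; 0xC4 ⊕ 0xA0 = 0x64.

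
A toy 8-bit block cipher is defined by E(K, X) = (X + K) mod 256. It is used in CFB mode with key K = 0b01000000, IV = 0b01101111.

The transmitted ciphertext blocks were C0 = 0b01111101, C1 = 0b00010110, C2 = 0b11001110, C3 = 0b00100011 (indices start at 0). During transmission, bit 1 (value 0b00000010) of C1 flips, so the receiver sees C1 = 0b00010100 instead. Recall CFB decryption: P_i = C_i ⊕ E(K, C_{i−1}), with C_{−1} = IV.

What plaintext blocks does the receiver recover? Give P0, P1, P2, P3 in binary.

P0 = 0b11010010, P1 = 0b10101001, P2 = 0b10011010, P3 = 0b00101101

Only C1 changed, to 0b00010100. In CFB, a change in C_i flips the same bit in P_i and garbles P_{i+1}. Decrypting the received ciphertext:
P0: E(K, 0b01101111) = 0b10101111; 0b01111101 ⊕ 0b10101111 = 0b11010010.
P1: E(K, 0b01111101) = 0b10111101; 0b00010100 ⊕ 0b10111101 = 0b10101001.
P2: E(K, 0b00010100) = 0b01010100; 0b11001110 ⊕ 0b01010100 = 0b10011010.
P3: E(K, 0b11001110) = 0b00001110; 0b00100011 ⊕ 0b00001110 = 0b00101101.
Blocks that differ from the original plaintext: P1, P2.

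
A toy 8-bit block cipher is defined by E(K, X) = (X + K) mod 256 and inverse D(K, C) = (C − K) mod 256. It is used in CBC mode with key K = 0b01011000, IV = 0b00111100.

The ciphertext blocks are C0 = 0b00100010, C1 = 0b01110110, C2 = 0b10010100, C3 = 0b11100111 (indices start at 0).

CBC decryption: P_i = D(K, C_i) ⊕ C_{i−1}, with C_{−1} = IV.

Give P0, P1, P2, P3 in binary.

P0 = 0b11110110, P1 = 0b00111100, P2 = 0b01001010, P3 = 0b00011011

P0: D(K, 0b00100010) = 0b11001010; 0b11001010 ⊕ 0b00111100 = 0b11110110.
P1: D(K, 0b01110110) = 0b00011110; 0b00011110 ⊕ 0b00100010 = 0b00111100.
P2: D(K, 0b10010100) = 0b00111100; 0b00111100 ⊕ 0b01110110 = 0b01001010.
P3: D(K, 0b11100111) = 0b10001111; 0b10001111 ⊕ 0b10010100 = 0b00011011.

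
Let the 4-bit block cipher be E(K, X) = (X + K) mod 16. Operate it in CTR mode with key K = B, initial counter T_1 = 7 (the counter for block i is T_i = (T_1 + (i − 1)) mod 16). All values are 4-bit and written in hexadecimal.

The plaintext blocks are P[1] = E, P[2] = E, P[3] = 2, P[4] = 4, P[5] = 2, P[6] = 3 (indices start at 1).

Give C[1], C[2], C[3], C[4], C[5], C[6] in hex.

C[1] = C, C[2] = D, C[3] = 6, C[4] = 1, C[5] = 4, C[6] = 4

CTR encryption: S_i = E(K, T_i) where T_i is the counter for block i; C_i = P_i ⊕ S_i.
C[1]: T = 7, S = E(K, T) = 2; E ⊕ 2 = C.
C[2]: T = 8, S = E(K, T) = 3; E ⊕ 3 = D.
C[3]: T = 9, S = E(K, T) = 4; 2 ⊕ 4 = 6.
C[4]: T = A, S = E(K, T) = 5; 4 ⊕ 5 = 1.
C[5]: T = B, S = E(K, T) = 6; 2 ⊕ 6 = 4.
C[6]: T = C, S = E(K, T) = 7; 3 ⊕ 7 = 4.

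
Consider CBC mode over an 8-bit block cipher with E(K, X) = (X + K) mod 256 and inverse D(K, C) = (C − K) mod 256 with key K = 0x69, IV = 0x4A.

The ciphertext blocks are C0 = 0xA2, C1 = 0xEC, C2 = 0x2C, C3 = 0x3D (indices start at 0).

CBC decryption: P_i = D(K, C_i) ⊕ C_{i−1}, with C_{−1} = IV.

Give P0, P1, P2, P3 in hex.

P0: D(K, 0xA2) = 0x39; 0x39 ⊕ 0x4A = 0x73.
P1: D(K, 0xEC) = 0x83; 0x83 ⊕ 0xA2 = 0x21.
P2: D(K, 0x2C) = 0xC3; 0xC3 ⊕ 0xEC = 0x2F.
P3: D(K, 0x3D) = 0xD4; 0xD4 ⊕ 0x2C = 0xF8.

P0 = 0x73, P1 = 0x21, P2 = 0x2F, P3 = 0xF8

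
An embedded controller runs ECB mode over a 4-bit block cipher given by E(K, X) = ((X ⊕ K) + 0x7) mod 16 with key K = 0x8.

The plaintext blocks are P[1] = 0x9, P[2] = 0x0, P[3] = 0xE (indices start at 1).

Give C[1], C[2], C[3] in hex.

C[1] = 0x8, C[2] = 0xF, C[3] = 0xD

ECB encryption: C_i = E(K, P_i).
C[1]: E(K, 0x9) = 0x8.
C[2]: E(K, 0x0) = 0xF.
C[3]: E(K, 0xE) = 0xD.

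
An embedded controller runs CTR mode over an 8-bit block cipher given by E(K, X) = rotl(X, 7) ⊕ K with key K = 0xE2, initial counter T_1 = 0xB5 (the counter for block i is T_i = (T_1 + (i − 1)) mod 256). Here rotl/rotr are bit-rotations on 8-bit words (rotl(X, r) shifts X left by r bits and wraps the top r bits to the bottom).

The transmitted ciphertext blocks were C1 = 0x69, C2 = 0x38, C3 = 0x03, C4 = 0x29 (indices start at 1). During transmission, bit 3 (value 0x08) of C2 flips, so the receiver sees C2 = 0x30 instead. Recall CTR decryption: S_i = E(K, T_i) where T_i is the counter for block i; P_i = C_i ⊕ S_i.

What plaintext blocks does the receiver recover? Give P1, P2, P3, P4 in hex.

P1 = 0x51, P2 = 0x89, P3 = 0x3A, P4 = 0x97

Only C2 changed, to 0x30. In CTR, a change in C_i flips the same bit in P_i only; the keystream is unaffected. Decrypting the received ciphertext:
P1: T = 0xB5, S = E(K, T) = 0x38; 0x69 ⊕ 0x38 = 0x51.
P2: T = 0xB6, S = E(K, T) = 0xB9; 0x30 ⊕ 0xB9 = 0x89.
P3: T = 0xB7, S = E(K, T) = 0x39; 0x03 ⊕ 0x39 = 0x3A.
P4: T = 0xB8, S = E(K, T) = 0xBE; 0x29 ⊕ 0xBE = 0x97.
Blocks that differ from the original plaintext: P2.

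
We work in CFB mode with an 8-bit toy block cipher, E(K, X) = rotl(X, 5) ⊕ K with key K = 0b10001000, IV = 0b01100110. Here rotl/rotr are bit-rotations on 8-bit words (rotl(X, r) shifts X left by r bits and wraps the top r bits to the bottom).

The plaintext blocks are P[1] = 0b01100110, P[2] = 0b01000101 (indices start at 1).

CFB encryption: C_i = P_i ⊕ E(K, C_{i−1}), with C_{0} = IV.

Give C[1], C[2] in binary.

C[1]: E(K, 0b01100110) = 0b01000100; 0b01100110 ⊕ 0b01000100 = 0b00100010.
C[2]: E(K, 0b00100010) = 0b11001100; 0b01000101 ⊕ 0b11001100 = 0b10001001.

C[1] = 0b00100010, C[2] = 0b10001001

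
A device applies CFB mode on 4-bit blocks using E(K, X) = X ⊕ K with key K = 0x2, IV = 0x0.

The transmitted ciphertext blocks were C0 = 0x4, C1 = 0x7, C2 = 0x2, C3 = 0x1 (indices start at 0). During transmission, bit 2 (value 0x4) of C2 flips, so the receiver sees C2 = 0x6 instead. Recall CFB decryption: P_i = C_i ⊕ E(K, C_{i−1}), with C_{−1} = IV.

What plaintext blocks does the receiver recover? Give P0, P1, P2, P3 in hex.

Only C2 changed, to 0x6. In CFB, a change in C_i flips the same bit in P_i and garbles P_{i+1}. Decrypting the received ciphertext:
P0: E(K, 0x0) = 0x2; 0x4 ⊕ 0x2 = 0x6.
P1: E(K, 0x4) = 0x6; 0x7 ⊕ 0x6 = 0x1.
P2: E(K, 0x7) = 0x5; 0x6 ⊕ 0x5 = 0x3.
P3: E(K, 0x6) = 0x4; 0x1 ⊕ 0x4 = 0x5.
Blocks that differ from the original plaintext: P2, P3.

P0 = 0x6, P1 = 0x1, P2 = 0x3, P3 = 0x5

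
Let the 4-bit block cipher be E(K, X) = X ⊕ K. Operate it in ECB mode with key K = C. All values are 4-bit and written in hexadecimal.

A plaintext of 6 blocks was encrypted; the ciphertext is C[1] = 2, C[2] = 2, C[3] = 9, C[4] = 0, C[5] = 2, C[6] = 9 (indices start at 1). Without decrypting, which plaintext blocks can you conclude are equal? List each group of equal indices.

P[1] = P[2] = P[5]; P[3] = P[6]

ECB encrypts each block independently with the same key, so equal ciphertext blocks imply equal plaintext blocks.
C[1] = C[2] = C[5] = 2, so P[1] = P[2] = P[5].
C[3] = C[6] = 9, so P[3] = P[6].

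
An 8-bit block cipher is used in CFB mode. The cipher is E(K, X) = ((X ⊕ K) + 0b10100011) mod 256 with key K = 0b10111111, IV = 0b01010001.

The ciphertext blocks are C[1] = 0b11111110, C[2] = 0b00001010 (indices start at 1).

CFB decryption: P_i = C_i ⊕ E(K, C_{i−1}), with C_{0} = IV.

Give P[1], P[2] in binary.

P[1] = 0b01101111, P[2] = 0b11101110

P[1]: E(K, 0b01010001) = 0b10010001; 0b11111110 ⊕ 0b10010001 = 0b01101111.
P[2]: E(K, 0b11111110) = 0b11100100; 0b00001010 ⊕ 0b11100100 = 0b11101110.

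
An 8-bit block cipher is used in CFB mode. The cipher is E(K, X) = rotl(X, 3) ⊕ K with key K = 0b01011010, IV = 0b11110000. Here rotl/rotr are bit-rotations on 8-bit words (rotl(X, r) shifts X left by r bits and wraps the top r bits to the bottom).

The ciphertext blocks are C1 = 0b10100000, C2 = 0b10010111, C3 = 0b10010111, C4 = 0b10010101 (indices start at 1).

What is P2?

P2 = 0b11001000

CFB decryption: P_i = C_i ⊕ E(K, C_{i−1}), with C_{0} = IV.
P2: E(K, 0b10100000) = 0b01011111; 0b10010111 ⊕ 0b01011111 = 0b11001000.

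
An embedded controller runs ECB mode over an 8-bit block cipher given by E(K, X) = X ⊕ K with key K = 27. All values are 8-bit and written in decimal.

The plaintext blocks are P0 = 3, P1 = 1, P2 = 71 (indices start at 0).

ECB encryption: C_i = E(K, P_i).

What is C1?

C1: E(K, 1) = 26.

C1 = 26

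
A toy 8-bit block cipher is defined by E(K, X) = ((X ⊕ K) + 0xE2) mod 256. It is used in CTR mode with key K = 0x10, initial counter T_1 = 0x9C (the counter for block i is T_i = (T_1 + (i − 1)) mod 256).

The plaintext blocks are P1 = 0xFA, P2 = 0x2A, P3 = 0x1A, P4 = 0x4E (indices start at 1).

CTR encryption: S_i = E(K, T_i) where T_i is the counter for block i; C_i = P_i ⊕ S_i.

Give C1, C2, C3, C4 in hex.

C1 = 0x94, C2 = 0x45, C3 = 0x6A, C4 = 0x3F

C1: T = 0x9C, S = E(K, T) = 0x6E; 0xFA ⊕ 0x6E = 0x94.
C2: T = 0x9D, S = E(K, T) = 0x6F; 0x2A ⊕ 0x6F = 0x45.
C3: T = 0x9E, S = E(K, T) = 0x70; 0x1A ⊕ 0x70 = 0x6A.
C4: T = 0x9F, S = E(K, T) = 0x71; 0x4E ⊕ 0x71 = 0x3F.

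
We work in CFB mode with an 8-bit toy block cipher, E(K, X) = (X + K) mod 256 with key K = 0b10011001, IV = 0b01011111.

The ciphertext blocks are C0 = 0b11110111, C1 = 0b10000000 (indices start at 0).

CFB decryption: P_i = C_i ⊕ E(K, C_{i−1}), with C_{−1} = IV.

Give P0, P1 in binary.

P0: E(K, 0b01011111) = 0b11111000; 0b11110111 ⊕ 0b11111000 = 0b00001111.
P1: E(K, 0b11110111) = 0b10010000; 0b10000000 ⊕ 0b10010000 = 0b00010000.

P0 = 0b00001111, P1 = 0b00010000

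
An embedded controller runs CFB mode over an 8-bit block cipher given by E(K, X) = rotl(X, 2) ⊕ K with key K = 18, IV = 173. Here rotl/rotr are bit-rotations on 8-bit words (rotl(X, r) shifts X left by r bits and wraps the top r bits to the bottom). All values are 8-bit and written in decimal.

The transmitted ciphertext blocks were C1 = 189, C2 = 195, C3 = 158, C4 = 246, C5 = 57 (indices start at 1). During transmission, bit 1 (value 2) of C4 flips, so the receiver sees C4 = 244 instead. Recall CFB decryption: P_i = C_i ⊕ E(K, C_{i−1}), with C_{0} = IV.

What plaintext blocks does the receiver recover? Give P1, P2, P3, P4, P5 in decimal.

Only C4 changed, to 244. In CFB, a change in C_i flips the same bit in P_i and garbles P_{i+1}. Decrypting the received ciphertext:
P1: E(K, 173) = 164; 189 ⊕ 164 = 25.
P2: E(K, 189) = 228; 195 ⊕ 228 = 39.
P3: E(K, 195) = 29; 158 ⊕ 29 = 131.
P4: E(K, 158) = 104; 244 ⊕ 104 = 156.
P5: E(K, 244) = 193; 57 ⊕ 193 = 248.
Blocks that differ from the original plaintext: P4, P5.

P1 = 25, P2 = 39, P3 = 131, P4 = 156, P5 = 248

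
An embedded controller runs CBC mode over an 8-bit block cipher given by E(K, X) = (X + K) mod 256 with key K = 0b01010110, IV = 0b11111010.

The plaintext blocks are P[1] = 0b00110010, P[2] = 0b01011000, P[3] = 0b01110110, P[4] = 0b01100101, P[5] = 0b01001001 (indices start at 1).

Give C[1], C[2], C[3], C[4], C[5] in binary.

CBC encryption: C_i = E(K, P_i ⊕ C_{i−1}), with C_{0} = IV.
C[1]: P[1] ⊕ 0b11111010 = 0b11001000; E(K, 0b11001000) = 0b00011110.
C[2]: P[2] ⊕ 0b00011110 = 0b01000110; E(K, 0b01000110) = 0b10011100.
C[3]: P[3] ⊕ 0b10011100 = 0b11101010; E(K, 0b11101010) = 0b01000000.
C[4]: P[4] ⊕ 0b01000000 = 0b00100101; E(K, 0b00100101) = 0b01111011.
C[5]: P[5] ⊕ 0b01111011 = 0b00110010; E(K, 0b00110010) = 0b10001000.

C[1] = 0b00011110, C[2] = 0b10011100, C[3] = 0b01000000, C[4] = 0b01111011, C[5] = 0b10001000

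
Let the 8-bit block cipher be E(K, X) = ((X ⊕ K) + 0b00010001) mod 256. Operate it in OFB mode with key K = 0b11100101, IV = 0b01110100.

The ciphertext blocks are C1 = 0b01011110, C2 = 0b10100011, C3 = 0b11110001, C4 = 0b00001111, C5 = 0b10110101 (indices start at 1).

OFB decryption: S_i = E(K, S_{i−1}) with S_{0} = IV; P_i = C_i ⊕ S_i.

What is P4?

P1: S = E(K, 0b01110100) = 0b10100010; 0b01011110 ⊕ 0b10100010 = 0b11111100.
P2: S = E(K, 0b10100010) = 0b01011000; 0b10100011 ⊕ 0b01011000 = 0b11111011.
P3: S = E(K, 0b01011000) = 0b11001110; 0b11110001 ⊕ 0b11001110 = 0b00111111.
P4: S = E(K, 0b11001110) = 0b00111100; 0b00001111 ⊕ 0b00111100 = 0b00110011.

P4 = 0b00110011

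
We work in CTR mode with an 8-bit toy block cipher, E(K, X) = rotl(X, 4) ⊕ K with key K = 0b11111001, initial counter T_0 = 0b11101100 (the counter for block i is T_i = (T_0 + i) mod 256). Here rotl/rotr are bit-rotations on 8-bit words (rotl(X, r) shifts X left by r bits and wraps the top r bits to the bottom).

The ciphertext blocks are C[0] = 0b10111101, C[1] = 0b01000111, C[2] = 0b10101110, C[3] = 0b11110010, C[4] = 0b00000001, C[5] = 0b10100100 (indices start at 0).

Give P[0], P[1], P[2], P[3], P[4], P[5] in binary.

P[0] = 0b10001010, P[1] = 0b01100000, P[2] = 0b10111001, P[3] = 0b11110101, P[4] = 0b11110111, P[5] = 0b01000010

CTR decryption: S_i = E(K, T_i) where T_i is the counter for block i; P_i = C_i ⊕ S_i.
P[0]: T = 0b11101100, S = E(K, T) = 0b00110111; 0b10111101 ⊕ 0b00110111 = 0b10001010.
P[1]: T = 0b11101101, S = E(K, T) = 0b00100111; 0b01000111 ⊕ 0b00100111 = 0b01100000.
P[2]: T = 0b11101110, S = E(K, T) = 0b00010111; 0b10101110 ⊕ 0b00010111 = 0b10111001.
P[3]: T = 0b11101111, S = E(K, T) = 0b00000111; 0b11110010 ⊕ 0b00000111 = 0b11110101.
P[4]: T = 0b11110000, S = E(K, T) = 0b11110110; 0b00000001 ⊕ 0b11110110 = 0b11110111.
P[5]: T = 0b11110001, S = E(K, T) = 0b11100110; 0b10100100 ⊕ 0b11100110 = 0b01000010.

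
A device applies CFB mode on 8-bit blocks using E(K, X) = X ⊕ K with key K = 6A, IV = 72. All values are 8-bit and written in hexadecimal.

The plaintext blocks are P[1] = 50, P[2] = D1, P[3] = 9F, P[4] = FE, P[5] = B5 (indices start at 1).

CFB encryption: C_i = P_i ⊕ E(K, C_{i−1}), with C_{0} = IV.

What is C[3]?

C[3] = 06

C[1]: E(K, 72) = 18; 50 ⊕ 18 = 48.
C[2]: E(K, 48) = 22; D1 ⊕ 22 = F3.
C[3]: E(K, F3) = 99; 9F ⊕ 99 = 06.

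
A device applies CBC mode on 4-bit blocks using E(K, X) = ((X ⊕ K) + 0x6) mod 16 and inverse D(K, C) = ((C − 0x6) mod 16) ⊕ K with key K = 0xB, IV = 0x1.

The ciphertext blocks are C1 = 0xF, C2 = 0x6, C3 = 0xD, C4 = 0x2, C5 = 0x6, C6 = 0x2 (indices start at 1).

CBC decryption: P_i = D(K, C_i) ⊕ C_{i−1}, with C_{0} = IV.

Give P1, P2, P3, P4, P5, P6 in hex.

P1: D(K, 0xF) = 0x2; 0x2 ⊕ 0x1 = 0x3.
P2: D(K, 0x6) = 0xB; 0xB ⊕ 0xF = 0x4.
P3: D(K, 0xD) = 0xC; 0xC ⊕ 0x6 = 0xA.
P4: D(K, 0x2) = 0x7; 0x7 ⊕ 0xD = 0xA.
P5: D(K, 0x6) = 0xB; 0xB ⊕ 0x2 = 0x9.
P6: D(K, 0x2) = 0x7; 0x7 ⊕ 0x6 = 0x1.

P1 = 0x3, P2 = 0x4, P3 = 0xA, P4 = 0xA, P5 = 0x9, P6 = 0x1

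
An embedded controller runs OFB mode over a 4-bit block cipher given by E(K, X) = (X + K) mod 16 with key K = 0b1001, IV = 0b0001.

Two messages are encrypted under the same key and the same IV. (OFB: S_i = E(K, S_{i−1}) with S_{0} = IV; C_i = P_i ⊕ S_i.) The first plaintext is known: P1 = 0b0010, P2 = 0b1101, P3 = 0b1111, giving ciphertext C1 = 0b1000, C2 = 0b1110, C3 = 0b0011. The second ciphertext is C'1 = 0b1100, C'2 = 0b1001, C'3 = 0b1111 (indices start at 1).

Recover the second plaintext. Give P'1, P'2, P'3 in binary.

In OFB with a reused IV, both messages share the same keystream S_i, so C_i ⊕ C'_i = P_i ⊕ P'_i and thus P'_i = P_i ⊕ C_i ⊕ C'_i.
P'1: 0b0010 ⊕ 0b1000 ⊕ 0b1100 = 0b0110.
P'2: 0b1101 ⊕ 0b1110 ⊕ 0b1001 = 0b1010.
P'3: 0b1111 ⊕ 0b0011 ⊕ 0b1111 = 0b0011.

P'1 = 0b0110, P'2 = 0b1010, P'3 = 0b0011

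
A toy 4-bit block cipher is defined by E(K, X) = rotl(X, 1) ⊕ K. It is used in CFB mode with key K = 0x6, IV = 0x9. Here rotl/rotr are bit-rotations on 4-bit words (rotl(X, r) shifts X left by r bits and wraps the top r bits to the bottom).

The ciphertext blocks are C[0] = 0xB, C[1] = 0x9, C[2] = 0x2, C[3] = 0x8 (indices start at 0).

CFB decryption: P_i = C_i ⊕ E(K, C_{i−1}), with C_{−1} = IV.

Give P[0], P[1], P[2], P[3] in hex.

P[0]: E(K, 0x9) = 0x5; 0xB ⊕ 0x5 = 0xE.
P[1]: E(K, 0xB) = 0x1; 0x9 ⊕ 0x1 = 0x8.
P[2]: E(K, 0x9) = 0x5; 0x2 ⊕ 0x5 = 0x7.
P[3]: E(K, 0x2) = 0x2; 0x8 ⊕ 0x2 = 0xA.

P[0] = 0xE, P[1] = 0x8, P[2] = 0x7, P[3] = 0xA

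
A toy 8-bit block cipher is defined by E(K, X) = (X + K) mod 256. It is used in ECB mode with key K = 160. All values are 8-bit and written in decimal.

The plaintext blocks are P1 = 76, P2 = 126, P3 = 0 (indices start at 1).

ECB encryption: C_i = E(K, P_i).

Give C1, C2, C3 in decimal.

C1 = 236, C2 = 30, C3 = 160

C1: E(K, 76) = 236.
C2: E(K, 126) = 30.
C3: E(K, 0) = 160.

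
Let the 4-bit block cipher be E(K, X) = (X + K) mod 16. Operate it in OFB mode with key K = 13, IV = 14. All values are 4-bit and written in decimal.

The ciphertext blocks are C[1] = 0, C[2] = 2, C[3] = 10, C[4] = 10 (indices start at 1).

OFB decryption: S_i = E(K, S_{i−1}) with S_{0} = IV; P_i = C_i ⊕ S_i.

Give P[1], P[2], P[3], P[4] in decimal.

P[1]: S = E(K, 14) = 11; 0 ⊕ 11 = 11.
P[2]: S = E(K, 11) = 8; 2 ⊕ 8 = 10.
P[3]: S = E(K, 8) = 5; 10 ⊕ 5 = 15.
P[4]: S = E(K, 5) = 2; 10 ⊕ 2 = 8.

P[1] = 11, P[2] = 10, P[3] = 15, P[4] = 8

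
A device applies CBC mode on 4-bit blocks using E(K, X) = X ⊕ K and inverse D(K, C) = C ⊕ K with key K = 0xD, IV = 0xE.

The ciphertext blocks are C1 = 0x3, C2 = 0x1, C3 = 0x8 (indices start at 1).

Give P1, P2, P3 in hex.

CBC decryption: P_i = D(K, C_i) ⊕ C_{i−1}, with C_{0} = IV.
P1: D(K, 0x3) = 0xE; 0xE ⊕ 0xE = 0x0.
P2: D(K, 0x1) = 0xC; 0xC ⊕ 0x3 = 0xF.
P3: D(K, 0x8) = 0x5; 0x5 ⊕ 0x1 = 0x4.

P1 = 0x0, P2 = 0xF, P3 = 0x4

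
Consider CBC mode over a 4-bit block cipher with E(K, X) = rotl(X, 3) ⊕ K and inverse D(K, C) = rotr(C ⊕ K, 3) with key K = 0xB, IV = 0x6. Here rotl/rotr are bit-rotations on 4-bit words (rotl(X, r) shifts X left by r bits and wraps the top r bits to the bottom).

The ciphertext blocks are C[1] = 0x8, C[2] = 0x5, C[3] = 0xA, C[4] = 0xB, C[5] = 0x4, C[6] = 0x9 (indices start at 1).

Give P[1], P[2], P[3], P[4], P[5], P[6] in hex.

P[1] = 0x0, P[2] = 0x5, P[3] = 0x7, P[4] = 0xA, P[5] = 0x4, P[6] = 0x0

CBC decryption: P_i = D(K, C_i) ⊕ C_{i−1}, with C_{0} = IV.
P[1]: D(K, 0x8) = 0x6; 0x6 ⊕ 0x6 = 0x0.
P[2]: D(K, 0x5) = 0xD; 0xD ⊕ 0x8 = 0x5.
P[3]: D(K, 0xA) = 0x2; 0x2 ⊕ 0x5 = 0x7.
P[4]: D(K, 0xB) = 0x0; 0x0 ⊕ 0xA = 0xA.
P[5]: D(K, 0x4) = 0xF; 0xF ⊕ 0xB = 0x4.
P[6]: D(K, 0x9) = 0x4; 0x4 ⊕ 0x4 = 0x0.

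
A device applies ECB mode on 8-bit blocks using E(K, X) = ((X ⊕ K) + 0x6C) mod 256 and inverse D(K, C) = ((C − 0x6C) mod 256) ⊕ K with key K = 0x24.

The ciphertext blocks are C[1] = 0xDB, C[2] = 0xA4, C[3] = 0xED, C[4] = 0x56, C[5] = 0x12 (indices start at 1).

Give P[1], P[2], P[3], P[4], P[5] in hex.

P[1] = 0x4B, P[2] = 0x1C, P[3] = 0xA5, P[4] = 0xCE, P[5] = 0x82

ECB decryption: P_i = D(K, C_i).
P[1]: D(K, 0xDB) = 0x4B.
P[2]: D(K, 0xA4) = 0x1C.
P[3]: D(K, 0xED) = 0xA5.
P[4]: D(K, 0x56) = 0xCE.
P[5]: D(K, 0x12) = 0x82.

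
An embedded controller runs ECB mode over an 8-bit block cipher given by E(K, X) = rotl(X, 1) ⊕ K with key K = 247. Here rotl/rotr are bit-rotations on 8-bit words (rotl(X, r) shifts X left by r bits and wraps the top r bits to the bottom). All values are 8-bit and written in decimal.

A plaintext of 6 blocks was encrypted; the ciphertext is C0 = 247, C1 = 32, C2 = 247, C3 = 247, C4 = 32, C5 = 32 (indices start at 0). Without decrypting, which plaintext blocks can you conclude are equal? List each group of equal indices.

P0 = P2 = P3; P1 = P4 = P5

ECB encrypts each block independently with the same key, so equal ciphertext blocks imply equal plaintext blocks.
C0 = C2 = C3 = 247, so P0 = P2 = P3.
C1 = C4 = C5 = 32, so P1 = P4 = P5.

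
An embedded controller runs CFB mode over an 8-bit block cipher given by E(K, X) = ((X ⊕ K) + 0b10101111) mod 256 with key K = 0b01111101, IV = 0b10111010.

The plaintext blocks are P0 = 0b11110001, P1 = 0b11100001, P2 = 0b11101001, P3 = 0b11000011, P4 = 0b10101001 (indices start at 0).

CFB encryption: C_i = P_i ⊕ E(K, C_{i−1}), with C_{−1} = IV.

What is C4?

C0: E(K, 0b10111010) = 0b01110110; 0b11110001 ⊕ 0b01110110 = 0b10000111.
C1: E(K, 0b10000111) = 0b10101001; 0b11100001 ⊕ 0b10101001 = 0b01001000.
C2: E(K, 0b01001000) = 0b11100100; 0b11101001 ⊕ 0b11100100 = 0b00001101.
C3: E(K, 0b00001101) = 0b00011111; 0b11000011 ⊕ 0b00011111 = 0b11011100.
C4: E(K, 0b11011100) = 0b01010000; 0b10101001 ⊕ 0b01010000 = 0b11111001.

C4 = 0b11111001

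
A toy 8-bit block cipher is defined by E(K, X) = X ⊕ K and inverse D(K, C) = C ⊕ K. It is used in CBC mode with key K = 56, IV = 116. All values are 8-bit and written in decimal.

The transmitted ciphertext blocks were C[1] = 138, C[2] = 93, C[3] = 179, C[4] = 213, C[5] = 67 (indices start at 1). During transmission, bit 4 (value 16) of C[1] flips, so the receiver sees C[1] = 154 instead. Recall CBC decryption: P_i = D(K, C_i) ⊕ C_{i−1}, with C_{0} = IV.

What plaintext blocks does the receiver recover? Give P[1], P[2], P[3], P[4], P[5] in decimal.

P[1] = 214, P[2] = 255, P[3] = 214, P[4] = 94, P[5] = 174

Only C[1] changed, to 154. In CBC, a change in C_i garbles P_i and flips the same bit in P_{i+1}. Decrypting the received ciphertext:
P[1]: D(K, 154) = 162; 162 ⊕ 116 = 214.
P[2]: D(K, 93) = 101; 101 ⊕ 154 = 255.
P[3]: D(K, 179) = 139; 139 ⊕ 93 = 214.
P[4]: D(K, 213) = 237; 237 ⊕ 179 = 94.
P[5]: D(K, 67) = 123; 123 ⊕ 213 = 174.
Blocks that differ from the original plaintext: P[1], P[2].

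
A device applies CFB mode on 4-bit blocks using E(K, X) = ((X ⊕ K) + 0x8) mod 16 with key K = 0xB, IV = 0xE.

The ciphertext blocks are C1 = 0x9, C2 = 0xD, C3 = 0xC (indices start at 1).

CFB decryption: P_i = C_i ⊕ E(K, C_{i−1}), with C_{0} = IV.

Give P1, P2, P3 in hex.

P1: E(K, 0xE) = 0xD; 0x9 ⊕ 0xD = 0x4.
P2: E(K, 0x9) = 0xA; 0xD ⊕ 0xA = 0x7.
P3: E(K, 0xD) = 0xE; 0xC ⊕ 0xE = 0x2.

P1 = 0x4, P2 = 0x7, P3 = 0x2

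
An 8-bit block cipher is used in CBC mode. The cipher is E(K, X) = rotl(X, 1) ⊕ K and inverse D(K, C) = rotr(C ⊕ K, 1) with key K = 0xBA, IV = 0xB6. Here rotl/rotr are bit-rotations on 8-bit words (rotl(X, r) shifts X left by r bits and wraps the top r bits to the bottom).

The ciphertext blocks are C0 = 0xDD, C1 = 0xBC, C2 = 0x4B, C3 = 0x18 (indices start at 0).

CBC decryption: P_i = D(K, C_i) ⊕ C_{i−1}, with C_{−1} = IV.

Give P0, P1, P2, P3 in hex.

P0 = 0x05, P1 = 0xDE, P2 = 0x44, P3 = 0x1A

P0: D(K, 0xDD) = 0xB3; 0xB3 ⊕ 0xB6 = 0x05.
P1: D(K, 0xBC) = 0x03; 0x03 ⊕ 0xDD = 0xDE.
P2: D(K, 0x4B) = 0xF8; 0xF8 ⊕ 0xBC = 0x44.
P3: D(K, 0x18) = 0x51; 0x51 ⊕ 0x4B = 0x1A.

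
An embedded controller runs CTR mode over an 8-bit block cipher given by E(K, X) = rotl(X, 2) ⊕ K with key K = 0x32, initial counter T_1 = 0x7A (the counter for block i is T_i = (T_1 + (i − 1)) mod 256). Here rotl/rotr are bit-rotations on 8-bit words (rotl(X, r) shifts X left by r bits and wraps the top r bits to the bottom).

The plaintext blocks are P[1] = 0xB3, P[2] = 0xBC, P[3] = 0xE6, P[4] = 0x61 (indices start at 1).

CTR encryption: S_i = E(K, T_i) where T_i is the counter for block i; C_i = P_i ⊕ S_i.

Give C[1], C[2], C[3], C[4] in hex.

C[1] = 0x68, C[2] = 0x63, C[3] = 0x25, C[4] = 0xA6

C[1]: T = 0x7A, S = E(K, T) = 0xDB; 0xB3 ⊕ 0xDB = 0x68.
C[2]: T = 0x7B, S = E(K, T) = 0xDF; 0xBC ⊕ 0xDF = 0x63.
C[3]: T = 0x7C, S = E(K, T) = 0xC3; 0xE6 ⊕ 0xC3 = 0x25.
C[4]: T = 0x7D, S = E(K, T) = 0xC7; 0x61 ⊕ 0xC7 = 0xA6.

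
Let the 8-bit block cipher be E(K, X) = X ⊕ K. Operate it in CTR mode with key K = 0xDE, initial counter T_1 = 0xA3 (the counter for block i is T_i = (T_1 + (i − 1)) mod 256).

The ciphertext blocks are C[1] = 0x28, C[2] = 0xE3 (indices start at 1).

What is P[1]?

P[1] = 0x55

CTR decryption: S_i = E(K, T_i) where T_i is the counter for block i; P_i = C_i ⊕ S_i.
P[1]: T = 0xA3, S = E(K, T) = 0x7D; 0x28 ⊕ 0x7D = 0x55.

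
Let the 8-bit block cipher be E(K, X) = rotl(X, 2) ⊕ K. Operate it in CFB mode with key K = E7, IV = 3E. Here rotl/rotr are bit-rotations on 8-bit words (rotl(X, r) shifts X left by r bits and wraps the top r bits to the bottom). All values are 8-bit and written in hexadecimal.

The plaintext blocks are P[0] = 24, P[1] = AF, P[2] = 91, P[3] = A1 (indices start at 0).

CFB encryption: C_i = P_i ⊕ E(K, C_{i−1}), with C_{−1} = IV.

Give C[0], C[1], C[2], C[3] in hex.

C[0]: E(K, 3E) = 1F; 24 ⊕ 1F = 3B.
C[1]: E(K, 3B) = 0B; AF ⊕ 0B = A4.
C[2]: E(K, A4) = 75; 91 ⊕ 75 = E4.
C[3]: E(K, E4) = 74; A1 ⊕ 74 = D5.

C[0] = 3B, C[1] = A4, C[2] = E4, C[3] = D5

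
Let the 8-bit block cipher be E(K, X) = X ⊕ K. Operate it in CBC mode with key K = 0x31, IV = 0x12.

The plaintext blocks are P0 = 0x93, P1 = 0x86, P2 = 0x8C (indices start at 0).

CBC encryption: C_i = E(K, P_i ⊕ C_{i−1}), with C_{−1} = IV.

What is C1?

C0: P0 ⊕ 0x12 = 0x81; E(K, 0x81) = 0xB0.
C1: P1 ⊕ 0xB0 = 0x36; E(K, 0x36) = 0x07.

C1 = 0x07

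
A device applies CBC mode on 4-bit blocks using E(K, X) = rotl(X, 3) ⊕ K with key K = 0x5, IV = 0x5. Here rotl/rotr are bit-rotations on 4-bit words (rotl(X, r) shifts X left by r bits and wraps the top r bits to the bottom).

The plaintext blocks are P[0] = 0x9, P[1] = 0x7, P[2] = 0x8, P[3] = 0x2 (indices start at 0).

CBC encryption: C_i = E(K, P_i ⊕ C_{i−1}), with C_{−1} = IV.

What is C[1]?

C[0]: P[0] ⊕ 0x5 = 0xC; E(K, 0xC) = 0x3.
C[1]: P[1] ⊕ 0x3 = 0x4; E(K, 0x4) = 0x7.

C[1] = 0x7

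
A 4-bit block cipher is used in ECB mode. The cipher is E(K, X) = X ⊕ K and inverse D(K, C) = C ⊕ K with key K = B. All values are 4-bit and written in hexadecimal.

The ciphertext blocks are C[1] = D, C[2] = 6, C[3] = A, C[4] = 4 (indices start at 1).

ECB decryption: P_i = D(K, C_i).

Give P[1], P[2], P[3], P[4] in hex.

P[1]: D(K, D) = 6.
P[2]: D(K, 6) = D.
P[3]: D(K, A) = 1.
P[4]: D(K, 4) = F.

P[1] = 6, P[2] = D, P[3] = 1, P[4] = F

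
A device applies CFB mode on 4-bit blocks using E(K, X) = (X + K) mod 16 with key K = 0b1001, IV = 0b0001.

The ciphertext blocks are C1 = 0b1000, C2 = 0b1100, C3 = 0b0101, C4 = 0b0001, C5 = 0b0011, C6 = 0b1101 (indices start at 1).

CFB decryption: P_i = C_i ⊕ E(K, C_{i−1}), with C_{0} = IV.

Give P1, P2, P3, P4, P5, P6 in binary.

P1: E(K, 0b0001) = 0b1010; 0b1000 ⊕ 0b1010 = 0b0010.
P2: E(K, 0b1000) = 0b0001; 0b1100 ⊕ 0b0001 = 0b1101.
P3: E(K, 0b1100) = 0b0101; 0b0101 ⊕ 0b0101 = 0b0000.
P4: E(K, 0b0101) = 0b1110; 0b0001 ⊕ 0b1110 = 0b1111.
P5: E(K, 0b0001) = 0b1010; 0b0011 ⊕ 0b1010 = 0b1001.
P6: E(K, 0b0011) = 0b1100; 0b1101 ⊕ 0b1100 = 0b0001.

P1 = 0b0010, P2 = 0b1101, P3 = 0b0000, P4 = 0b1111, P5 = 0b1001, P6 = 0b0001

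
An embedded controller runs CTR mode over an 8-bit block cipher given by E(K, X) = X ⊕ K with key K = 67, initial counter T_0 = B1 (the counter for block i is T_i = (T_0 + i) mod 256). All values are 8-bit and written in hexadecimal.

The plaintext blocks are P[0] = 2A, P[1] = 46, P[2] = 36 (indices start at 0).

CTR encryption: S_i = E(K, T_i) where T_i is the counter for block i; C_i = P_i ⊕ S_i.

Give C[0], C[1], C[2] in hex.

C[0] = FC, C[1] = 93, C[2] = E2

C[0]: T = B1, S = E(K, T) = D6; 2A ⊕ D6 = FC.
C[1]: T = B2, S = E(K, T) = D5; 46 ⊕ D5 = 93.
C[2]: T = B3, S = E(K, T) = D4; 36 ⊕ D4 = E2.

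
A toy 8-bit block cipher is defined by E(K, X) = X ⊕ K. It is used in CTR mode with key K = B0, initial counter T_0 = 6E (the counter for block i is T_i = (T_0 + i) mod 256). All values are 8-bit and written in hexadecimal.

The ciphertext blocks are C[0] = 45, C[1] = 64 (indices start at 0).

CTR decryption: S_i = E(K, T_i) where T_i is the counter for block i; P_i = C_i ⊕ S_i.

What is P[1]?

P[1] = BB

P[1]: T = 6F, S = E(K, T) = DF; 64 ⊕ DF = BB.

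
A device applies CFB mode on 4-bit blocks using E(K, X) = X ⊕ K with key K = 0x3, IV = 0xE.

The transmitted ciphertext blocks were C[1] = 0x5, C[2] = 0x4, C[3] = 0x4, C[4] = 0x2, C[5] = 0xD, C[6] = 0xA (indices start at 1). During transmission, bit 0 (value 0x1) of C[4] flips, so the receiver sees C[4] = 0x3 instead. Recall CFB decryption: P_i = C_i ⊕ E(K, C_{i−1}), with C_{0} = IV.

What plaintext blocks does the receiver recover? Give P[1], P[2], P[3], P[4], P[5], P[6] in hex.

P[1] = 0x8, P[2] = 0x2, P[3] = 0x3, P[4] = 0x4, P[5] = 0xD, P[6] = 0x4

Only C[4] changed, to 0x3. In CFB, a change in C_i flips the same bit in P_i and garbles P_{i+1}. Decrypting the received ciphertext:
P[1]: E(K, 0xE) = 0xD; 0x5 ⊕ 0xD = 0x8.
P[2]: E(K, 0x5) = 0x6; 0x4 ⊕ 0x6 = 0x2.
P[3]: E(K, 0x4) = 0x7; 0x4 ⊕ 0x7 = 0x3.
P[4]: E(K, 0x4) = 0x7; 0x3 ⊕ 0x7 = 0x4.
P[5]: E(K, 0x3) = 0x0; 0xD ⊕ 0x0 = 0xD.
P[6]: E(K, 0xD) = 0xE; 0xA ⊕ 0xE = 0x4.
Blocks that differ from the original plaintext: P[4], P[5].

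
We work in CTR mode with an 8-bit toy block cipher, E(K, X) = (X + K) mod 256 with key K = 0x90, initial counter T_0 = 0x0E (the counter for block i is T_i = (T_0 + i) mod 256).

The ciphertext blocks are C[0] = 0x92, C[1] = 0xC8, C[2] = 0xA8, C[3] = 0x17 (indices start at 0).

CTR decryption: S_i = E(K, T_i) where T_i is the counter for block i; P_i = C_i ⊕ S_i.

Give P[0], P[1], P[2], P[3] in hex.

P[0]: T = 0x0E, S = E(K, T) = 0x9E; 0x92 ⊕ 0x9E = 0x0C.
P[1]: T = 0x0F, S = E(K, T) = 0x9F; 0xC8 ⊕ 0x9F = 0x57.
P[2]: T = 0x10, S = E(K, T) = 0xA0; 0xA8 ⊕ 0xA0 = 0x08.
P[3]: T = 0x11, S = E(K, T) = 0xA1; 0x17 ⊕ 0xA1 = 0xB6.

P[0] = 0x0C, P[1] = 0x57, P[2] = 0x08, P[3] = 0xB6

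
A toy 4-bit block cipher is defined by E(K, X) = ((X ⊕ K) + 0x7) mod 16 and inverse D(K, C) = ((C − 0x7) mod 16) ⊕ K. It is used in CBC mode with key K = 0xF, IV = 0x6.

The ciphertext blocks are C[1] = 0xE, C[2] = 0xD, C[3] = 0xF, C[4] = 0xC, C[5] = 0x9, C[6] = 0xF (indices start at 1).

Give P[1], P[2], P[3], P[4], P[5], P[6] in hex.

P[1] = 0xE, P[2] = 0x7, P[3] = 0xA, P[4] = 0x5, P[5] = 0x1, P[6] = 0xE

CBC decryption: P_i = D(K, C_i) ⊕ C_{i−1}, with C_{0} = IV.
P[1]: D(K, 0xE) = 0x8; 0x8 ⊕ 0x6 = 0xE.
P[2]: D(K, 0xD) = 0x9; 0x9 ⊕ 0xE = 0x7.
P[3]: D(K, 0xF) = 0x7; 0x7 ⊕ 0xD = 0xA.
P[4]: D(K, 0xC) = 0xA; 0xA ⊕ 0xF = 0x5.
P[5]: D(K, 0x9) = 0xD; 0xD ⊕ 0xC = 0x1.
P[6]: D(K, 0xF) = 0x7; 0x7 ⊕ 0x9 = 0xE.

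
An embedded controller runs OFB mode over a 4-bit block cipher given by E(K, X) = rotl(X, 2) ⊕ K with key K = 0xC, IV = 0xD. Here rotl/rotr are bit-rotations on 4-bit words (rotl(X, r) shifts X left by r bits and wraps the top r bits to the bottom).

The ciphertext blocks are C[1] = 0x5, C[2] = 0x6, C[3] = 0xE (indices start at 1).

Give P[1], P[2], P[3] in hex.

P[1] = 0xE, P[2] = 0x4, P[3] = 0xA

OFB decryption: S_i = E(K, S_{i−1}) with S_{0} = IV; P_i = C_i ⊕ S_i.
P[1]: S = E(K, 0xD) = 0xB; 0x5 ⊕ 0xB = 0xE.
P[2]: S = E(K, 0xB) = 0x2; 0x6 ⊕ 0x2 = 0x4.
P[3]: S = E(K, 0x2) = 0x4; 0xE ⊕ 0x4 = 0xA.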